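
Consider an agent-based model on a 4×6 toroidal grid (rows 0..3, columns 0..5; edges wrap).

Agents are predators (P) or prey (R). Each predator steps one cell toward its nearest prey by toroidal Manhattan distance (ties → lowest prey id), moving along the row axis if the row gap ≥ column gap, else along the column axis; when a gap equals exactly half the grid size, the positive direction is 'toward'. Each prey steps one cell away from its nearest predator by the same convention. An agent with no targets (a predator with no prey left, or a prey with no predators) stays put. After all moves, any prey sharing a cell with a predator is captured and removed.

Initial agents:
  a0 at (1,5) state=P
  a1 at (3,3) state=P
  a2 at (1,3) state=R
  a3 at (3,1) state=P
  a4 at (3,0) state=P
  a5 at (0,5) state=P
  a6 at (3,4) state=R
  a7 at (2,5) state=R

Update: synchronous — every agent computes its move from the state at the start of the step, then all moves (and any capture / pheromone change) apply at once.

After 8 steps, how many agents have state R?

t=1: a0@(2,5):P a1@(3,4):P a2@(1,2):R a3@(3,2):P a4@(3,5):P a5@(3,5):P
t=2: a0@(2,0):P a1@(0,4):P a3@(0,2):P a4@(3,0):P a5@(3,0):P
t=3: (unchanged — steady state)

0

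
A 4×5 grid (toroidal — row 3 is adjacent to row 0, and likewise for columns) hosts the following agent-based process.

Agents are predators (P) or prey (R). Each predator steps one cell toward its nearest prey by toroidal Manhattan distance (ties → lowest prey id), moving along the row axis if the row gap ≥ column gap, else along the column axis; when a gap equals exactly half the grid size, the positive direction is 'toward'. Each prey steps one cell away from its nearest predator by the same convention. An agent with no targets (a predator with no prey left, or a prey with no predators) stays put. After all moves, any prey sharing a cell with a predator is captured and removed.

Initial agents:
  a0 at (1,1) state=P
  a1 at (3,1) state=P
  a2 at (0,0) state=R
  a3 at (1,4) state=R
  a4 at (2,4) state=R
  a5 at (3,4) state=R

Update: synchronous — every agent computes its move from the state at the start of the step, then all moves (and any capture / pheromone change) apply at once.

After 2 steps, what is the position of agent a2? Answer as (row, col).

t=1: a0@(0,1):P a1@(0,1):P a2@(3,0):R a3@(1,3):R a4@(2,3):R a5@(3,3):R
t=2: a0@(3,1):P a1@(3,1):P a2@(2,0):R a3@(1,4):R a4@(1,3):R a5@(3,4):R

(2, 0)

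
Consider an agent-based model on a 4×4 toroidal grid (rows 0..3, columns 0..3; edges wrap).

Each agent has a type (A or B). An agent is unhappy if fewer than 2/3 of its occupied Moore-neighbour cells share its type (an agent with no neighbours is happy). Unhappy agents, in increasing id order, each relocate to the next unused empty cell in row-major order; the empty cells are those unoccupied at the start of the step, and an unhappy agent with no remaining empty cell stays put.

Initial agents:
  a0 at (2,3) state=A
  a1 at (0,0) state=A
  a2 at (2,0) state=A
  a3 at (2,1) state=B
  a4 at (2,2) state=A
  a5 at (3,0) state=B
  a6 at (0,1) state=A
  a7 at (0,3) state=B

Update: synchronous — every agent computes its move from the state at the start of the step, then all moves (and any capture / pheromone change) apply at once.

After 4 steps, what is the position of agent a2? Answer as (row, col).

t=1: a0@(2,3):A a1@(0,2):A a2@(1,0):A a3@(1,1):B a4@(1,2):A a5@(1,3):B a6@(3,1):A a7@(3,2):B
t=2: a0@(0,0):A a1@(0,1):A a2@(0,3):A a3@(2,0):B a4@(2,1):A a5@(2,2):B a6@(3,0):A a7@(3,3):B
t=3: a0@(0,0):A a1@(0,1):A a2@(0,3):A a3@(0,2):B a4@(1,0):A a5@(1,1):B a6@(3,0):A a7@(1,2):B
t=4: a0@(0,0):A a1@(1,3):A a2@(2,0):A a3@(2,1):B a4@(1,0):A a5@(2,2):B a6@(3,0):A a7@(2,3):B

(2, 0)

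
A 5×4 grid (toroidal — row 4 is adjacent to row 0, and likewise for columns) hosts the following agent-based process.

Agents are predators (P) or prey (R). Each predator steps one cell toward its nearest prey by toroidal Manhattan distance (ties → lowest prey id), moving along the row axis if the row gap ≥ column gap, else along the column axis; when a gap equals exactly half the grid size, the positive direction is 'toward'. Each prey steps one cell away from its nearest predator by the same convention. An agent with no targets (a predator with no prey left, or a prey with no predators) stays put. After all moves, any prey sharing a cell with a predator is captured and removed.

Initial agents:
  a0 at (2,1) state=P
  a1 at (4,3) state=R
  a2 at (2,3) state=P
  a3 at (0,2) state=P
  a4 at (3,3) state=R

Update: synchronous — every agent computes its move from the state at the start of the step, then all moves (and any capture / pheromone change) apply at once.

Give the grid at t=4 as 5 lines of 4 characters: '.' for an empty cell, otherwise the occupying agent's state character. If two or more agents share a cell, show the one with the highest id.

....
PR.P
....
....
....

t=1: a0@(2,2):P a1@(0,3):R a2@(3,3):P a3@(4,2):P a4@(4,3):R
t=2: a0@(1,2):P a1@(1,3):R a2@(4,3):P a3@(4,3):P a4@(0,3):R
t=3: a0@(1,3):P a1@(1,0):R a2@(0,3):P a3@(0,3):P
t=4: a0@(1,0):P a1@(1,1):R a2@(1,3):P a3@(1,3):P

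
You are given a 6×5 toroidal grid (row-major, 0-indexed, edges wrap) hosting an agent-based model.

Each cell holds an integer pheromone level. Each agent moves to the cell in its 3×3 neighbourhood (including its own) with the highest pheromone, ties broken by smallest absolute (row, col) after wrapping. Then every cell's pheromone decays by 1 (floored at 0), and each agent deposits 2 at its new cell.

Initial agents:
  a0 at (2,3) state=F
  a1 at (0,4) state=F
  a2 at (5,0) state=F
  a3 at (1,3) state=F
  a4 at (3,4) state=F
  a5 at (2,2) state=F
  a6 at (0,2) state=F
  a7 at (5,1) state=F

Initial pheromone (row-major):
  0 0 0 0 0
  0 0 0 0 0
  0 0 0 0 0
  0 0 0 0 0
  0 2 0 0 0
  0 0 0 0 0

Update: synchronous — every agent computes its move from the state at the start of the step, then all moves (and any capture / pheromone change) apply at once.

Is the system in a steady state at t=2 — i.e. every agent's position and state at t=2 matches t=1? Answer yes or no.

no

t=1: a0@(1,2) a1@(0,0) a2@(4,1) a3@(0,2) a4@(2,0) a5@(1,1) a6@(0,1) a7@(4,1) | pheromone: 2 2 2 0 0 / 0 2 2 0 0 / 2 0 0 0 0 / 0 0 0 0 0 / 0 5 0 0 0 / 0 0 0 0 0
t=2: a0@(0,1) a1@(0,0) a2@(4,1) a3@(0,1) a4@(1,1) a5@(0,0) a6@(0,0) a7@(4,1) | pheromone: 7 5 1 0 0 / 0 3 1 0 0 / 1 0 0 0 0 / 0 0 0 0 0 / 0 8 0 0 0 / 0 0 0 0 0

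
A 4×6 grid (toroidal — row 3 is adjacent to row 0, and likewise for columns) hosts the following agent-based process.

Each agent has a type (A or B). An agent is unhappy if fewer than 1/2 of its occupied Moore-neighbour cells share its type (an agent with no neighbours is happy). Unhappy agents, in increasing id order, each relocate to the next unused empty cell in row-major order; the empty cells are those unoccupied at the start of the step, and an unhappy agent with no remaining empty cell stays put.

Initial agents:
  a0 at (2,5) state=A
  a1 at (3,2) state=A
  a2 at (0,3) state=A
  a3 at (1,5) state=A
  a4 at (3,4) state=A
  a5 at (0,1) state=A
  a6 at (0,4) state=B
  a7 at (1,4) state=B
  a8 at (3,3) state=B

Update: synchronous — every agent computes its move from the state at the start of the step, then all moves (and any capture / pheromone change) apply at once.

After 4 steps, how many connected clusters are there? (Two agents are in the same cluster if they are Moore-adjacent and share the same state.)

2

t=1: a0@(2,5):A a1@(3,2):A a2@(0,0):A a3@(0,2):A a4@(3,4):A a5@(0,1):A a6@(0,5):B a7@(1,0):B a8@(1,1):B
t=2: a0@(2,5):A a1@(3,2):A a2@(0,3):A a3@(0,2):A a4@(3,4):A a5@(0,1):A a6@(0,4):B a7@(1,2):B a8@(1,3):B
t=3: a0@(2,5):A a1@(3,2):A a2@(0,3):A a3@(0,2):A a4@(3,4):A a5@(0,1):A a6@(0,0):B a7@(0,5):B a8@(1,3):B
t=4: a0@(2,5):A a1@(3,2):A a2@(0,3):A a3@(0,2):A a4@(3,4):A a5@(0,1):A a6@(0,0):B a7@(0,5):B a8@(0,4):B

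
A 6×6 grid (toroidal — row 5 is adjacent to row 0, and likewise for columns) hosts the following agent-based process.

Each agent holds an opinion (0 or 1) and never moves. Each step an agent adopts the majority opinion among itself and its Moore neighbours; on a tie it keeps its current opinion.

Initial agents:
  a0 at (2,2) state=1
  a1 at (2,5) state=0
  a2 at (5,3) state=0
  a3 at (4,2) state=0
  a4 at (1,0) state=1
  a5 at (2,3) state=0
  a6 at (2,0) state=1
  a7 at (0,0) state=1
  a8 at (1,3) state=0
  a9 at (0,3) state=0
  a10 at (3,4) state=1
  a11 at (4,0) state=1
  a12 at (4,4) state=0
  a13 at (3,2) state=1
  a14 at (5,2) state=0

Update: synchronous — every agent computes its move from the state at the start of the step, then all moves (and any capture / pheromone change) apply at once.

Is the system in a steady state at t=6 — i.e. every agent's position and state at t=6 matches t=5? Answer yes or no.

yes

t=1: a0@(2,2):1 a1@(2,5):1 a2@(5,3):0 a3@(4,2):0 a4@(1,0):1 a5@(2,3):1 a6@(2,0):1 a7@(0,0):1 a8@(1,3):0 a9@(0,3):0 a10@(3,4):0 a11@(4,0):1 a12@(4,4):0 a13@(3,2):1 a14@(5,2):0
t=2: (unchanged — steady state)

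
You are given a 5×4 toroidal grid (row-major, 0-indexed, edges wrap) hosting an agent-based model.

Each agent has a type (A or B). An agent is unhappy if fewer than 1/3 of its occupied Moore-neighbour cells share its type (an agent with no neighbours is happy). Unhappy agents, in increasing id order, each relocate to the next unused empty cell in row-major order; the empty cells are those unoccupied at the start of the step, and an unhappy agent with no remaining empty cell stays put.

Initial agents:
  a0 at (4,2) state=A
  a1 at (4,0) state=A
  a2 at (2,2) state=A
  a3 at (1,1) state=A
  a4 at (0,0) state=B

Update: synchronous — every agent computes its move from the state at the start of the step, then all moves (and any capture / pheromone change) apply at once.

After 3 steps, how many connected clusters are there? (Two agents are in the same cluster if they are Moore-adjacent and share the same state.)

t=1: a0@(4,2):A a1@(0,1):A a2@(2,2):A a3@(1,1):A a4@(0,2):B
t=2: a0@(4,2):A a1@(0,1):A a2@(2,2):A a3@(1,1):A a4@(0,0):B
t=3: a0@(4,2):A a1@(0,1):A a2@(2,2):A a3@(1,1):A a4@(0,2):B

2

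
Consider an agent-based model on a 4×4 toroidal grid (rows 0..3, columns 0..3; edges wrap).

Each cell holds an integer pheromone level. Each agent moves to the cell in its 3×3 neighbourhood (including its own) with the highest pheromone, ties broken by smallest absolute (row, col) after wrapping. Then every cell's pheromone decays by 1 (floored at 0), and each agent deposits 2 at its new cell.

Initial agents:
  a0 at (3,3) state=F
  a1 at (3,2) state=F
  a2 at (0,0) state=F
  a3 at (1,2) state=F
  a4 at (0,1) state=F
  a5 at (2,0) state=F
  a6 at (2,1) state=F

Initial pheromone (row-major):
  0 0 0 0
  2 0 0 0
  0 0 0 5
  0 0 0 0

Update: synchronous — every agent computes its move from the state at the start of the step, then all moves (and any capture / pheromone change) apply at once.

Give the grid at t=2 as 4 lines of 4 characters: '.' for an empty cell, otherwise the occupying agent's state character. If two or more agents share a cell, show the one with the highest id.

....
....
...F
....

t=1: a0@(2,3) a1@(2,3) a2@(1,0) a3@(2,3) a4@(1,0) a5@(2,3) a6@(1,0) | pheromone: 0 0 0 0 / 7 0 0 0 / 0 0 0 12 / 0 0 0 0
t=2: a0@(2,3) a1@(2,3) a2@(2,3) a3@(2,3) a4@(2,3) a5@(2,3) a6@(2,3) | pheromone: 0 0 0 0 / 6 0 0 0 / 0 0 0 25 / 0 0 0 0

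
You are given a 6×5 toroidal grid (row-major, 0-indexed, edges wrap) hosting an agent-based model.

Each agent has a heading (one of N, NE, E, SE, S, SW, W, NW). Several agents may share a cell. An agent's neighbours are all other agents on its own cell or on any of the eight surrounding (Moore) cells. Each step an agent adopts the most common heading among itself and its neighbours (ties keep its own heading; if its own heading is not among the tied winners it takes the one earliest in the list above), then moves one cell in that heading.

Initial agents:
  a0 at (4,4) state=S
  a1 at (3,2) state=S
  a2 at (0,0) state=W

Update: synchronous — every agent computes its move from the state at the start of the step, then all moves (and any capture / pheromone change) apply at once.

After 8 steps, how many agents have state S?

3

t=1: a0@(5,4):S a1@(4,2):S a2@(0,4):W
t=2: a0@(0,4):S a1@(5,2):S a2@(0,3):W
t=3: a0@(1,4):S a1@(0,2):S a2@(1,3):S
t=4: a0@(2,4):S a1@(1,2):S a2@(2,3):S
t=5: a0@(3,4):S a1@(2,2):S a2@(3,3):S
t=6: a0@(4,4):S a1@(3,2):S a2@(4,3):S
t=7: a0@(5,4):S a1@(4,2):S a2@(5,3):S
t=8: a0@(0,4):S a1@(5,2):S a2@(0,3):S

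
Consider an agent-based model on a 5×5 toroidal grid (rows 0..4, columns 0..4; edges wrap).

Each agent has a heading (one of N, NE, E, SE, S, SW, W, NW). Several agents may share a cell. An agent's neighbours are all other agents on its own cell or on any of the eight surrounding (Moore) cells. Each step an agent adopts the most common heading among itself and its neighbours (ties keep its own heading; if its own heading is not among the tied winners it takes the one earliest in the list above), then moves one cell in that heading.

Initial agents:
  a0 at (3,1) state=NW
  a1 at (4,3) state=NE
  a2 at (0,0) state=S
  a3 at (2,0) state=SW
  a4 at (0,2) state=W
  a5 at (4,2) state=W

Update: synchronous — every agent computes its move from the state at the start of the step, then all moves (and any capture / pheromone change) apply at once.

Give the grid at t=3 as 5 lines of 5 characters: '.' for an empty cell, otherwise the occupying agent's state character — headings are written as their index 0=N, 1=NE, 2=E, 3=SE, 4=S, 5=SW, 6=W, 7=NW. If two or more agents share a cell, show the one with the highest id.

..576
.....
.....
4....
6...6

t=1: a0@(2,0):NW a1@(4,2):W a2@(1,0):S a3@(3,4):SW a4@(0,1):W a5@(4,1):W
t=2: a0@(1,4):NW a1@(4,1):W a2@(2,0):S a3@(4,3):SW a4@(0,0):W a5@(4,0):W
t=3: a0@(0,3):NW a1@(4,0):W a2@(3,0):S a3@(0,2):SW a4@(0,4):W a5@(4,4):W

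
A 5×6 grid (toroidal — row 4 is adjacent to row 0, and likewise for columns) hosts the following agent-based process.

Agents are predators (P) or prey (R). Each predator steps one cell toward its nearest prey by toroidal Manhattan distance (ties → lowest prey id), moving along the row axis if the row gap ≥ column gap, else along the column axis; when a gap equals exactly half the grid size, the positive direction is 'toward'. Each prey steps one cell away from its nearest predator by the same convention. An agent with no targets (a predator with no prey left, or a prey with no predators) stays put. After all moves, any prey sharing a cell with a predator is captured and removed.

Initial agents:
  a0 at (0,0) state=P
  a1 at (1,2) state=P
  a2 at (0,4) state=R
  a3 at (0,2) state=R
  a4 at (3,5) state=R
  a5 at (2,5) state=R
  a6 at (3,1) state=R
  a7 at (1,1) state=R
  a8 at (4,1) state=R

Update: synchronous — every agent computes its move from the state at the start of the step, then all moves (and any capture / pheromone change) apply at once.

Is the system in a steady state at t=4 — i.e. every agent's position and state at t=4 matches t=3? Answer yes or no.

t=1: a0@(0,5):P a1@(0,2):P a2@(0,3):R a3@(4,2):R a4@(2,5):R a5@(3,5):R a6@(2,1):R a7@(1,0):R a8@(3,1):R
t=2: a0@(0,4):P a1@(0,3):P a3@(3,2):R a4@(3,5):R a5@(2,5):R a6@(3,1):R a7@(2,0):R a8@(2,1):R
t=3: a0@(4,4):P a1@(4,3):P a3@(2,2):R a4@(2,5):R a5@(3,5):R a6@(2,1):R a7@(3,0):R a8@(3,1):R
t=4: a0@(3,4):P a1@(3,3):P a3@(1,2):R a4@(1,5):R a5@(2,5):R a6@(1,1):R a7@(3,1):R a8@(3,0):R

no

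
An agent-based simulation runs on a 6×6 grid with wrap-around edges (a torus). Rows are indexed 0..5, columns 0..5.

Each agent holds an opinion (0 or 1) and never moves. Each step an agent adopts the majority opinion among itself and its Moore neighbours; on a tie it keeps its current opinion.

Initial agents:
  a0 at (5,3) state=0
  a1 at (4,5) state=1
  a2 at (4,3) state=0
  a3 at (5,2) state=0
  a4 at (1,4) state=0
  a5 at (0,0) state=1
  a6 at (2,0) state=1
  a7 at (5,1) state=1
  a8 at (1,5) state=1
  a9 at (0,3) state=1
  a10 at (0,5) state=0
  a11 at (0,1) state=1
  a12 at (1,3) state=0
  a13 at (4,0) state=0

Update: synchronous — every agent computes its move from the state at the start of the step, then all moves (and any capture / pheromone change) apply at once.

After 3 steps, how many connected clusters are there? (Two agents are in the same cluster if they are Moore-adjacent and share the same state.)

t=1: a0@(5,3):0 a1@(4,5):1 a2@(4,3):0 a3@(5,2):0 a4@(1,4):0 a5@(0,0):1 a6@(2,0):1 a7@(5,1):1 a8@(1,5):1 a9@(0,3):0 a10@(0,5):0 a11@(0,1):1 a12@(1,3):0 a13@(4,0):1
t=2: (unchanged — steady state)

2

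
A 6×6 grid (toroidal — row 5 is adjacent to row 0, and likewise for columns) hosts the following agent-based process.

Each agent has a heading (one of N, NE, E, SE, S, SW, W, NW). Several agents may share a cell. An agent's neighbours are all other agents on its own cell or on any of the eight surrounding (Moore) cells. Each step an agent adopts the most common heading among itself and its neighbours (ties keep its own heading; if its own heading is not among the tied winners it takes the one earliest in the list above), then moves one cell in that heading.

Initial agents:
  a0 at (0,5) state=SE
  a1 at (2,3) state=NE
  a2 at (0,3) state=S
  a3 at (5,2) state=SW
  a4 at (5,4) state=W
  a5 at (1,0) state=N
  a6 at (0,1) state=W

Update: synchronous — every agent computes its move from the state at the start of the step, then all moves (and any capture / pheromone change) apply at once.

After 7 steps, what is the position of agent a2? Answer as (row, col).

(1, 3)

t=1: a0@(1,0):SE a1@(1,4):NE a2@(1,3):S a3@(0,1):SW a4@(5,3):W a5@(0,0):N a6@(0,0):W
t=2: a0@(2,1):SE a1@(0,5):NE a2@(2,3):S a3@(1,0):SW a4@(5,2):W a5@(5,0):N a6@(0,5):W
t=3: a0@(3,2):SE a1@(5,0):NE a2@(3,3):S a3@(2,5):SW a4@(5,1):W a5@(4,0):N a6@(0,4):W
t=4: a0@(4,3):SE a1@(4,1):NE a2@(4,3):S a3@(3,4):SW a4@(5,0):W a5@(3,0):N a6@(0,3):W
t=5: a0@(5,4):SE a1@(3,2):NE a2@(5,3):S a3@(4,3):SW a4@(5,5):W a5@(2,0):N a6@(0,2):W
t=6: a0@(0,5):SE a1@(2,3):NE a2@(0,3):S a3@(5,2):SW a4@(5,4):W a5@(1,0):N a6@(0,1):W
t=7: a0@(1,0):SE a1@(1,4):NE a2@(1,3):S a3@(0,1):SW a4@(5,3):W a5@(0,0):N a6@(0,0):W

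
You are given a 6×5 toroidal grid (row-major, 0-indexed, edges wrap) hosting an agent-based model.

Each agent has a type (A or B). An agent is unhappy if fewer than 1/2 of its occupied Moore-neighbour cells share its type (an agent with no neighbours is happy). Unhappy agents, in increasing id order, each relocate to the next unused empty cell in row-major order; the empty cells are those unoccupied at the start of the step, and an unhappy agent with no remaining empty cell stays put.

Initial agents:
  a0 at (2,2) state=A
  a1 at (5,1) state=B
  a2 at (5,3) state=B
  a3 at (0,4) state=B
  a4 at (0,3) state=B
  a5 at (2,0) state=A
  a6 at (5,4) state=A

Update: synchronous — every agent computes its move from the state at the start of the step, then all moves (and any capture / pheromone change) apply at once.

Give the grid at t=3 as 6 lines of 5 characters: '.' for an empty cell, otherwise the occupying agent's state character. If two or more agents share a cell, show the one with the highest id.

B..BB
A....
A.A..
.....
.....
...B.

t=1: a0@(2,2):A a1@(5,1):B a2@(5,3):B a3@(0,4):B a4@(0,3):B a5@(2,0):A a6@(0,0):A
t=2: a0@(2,2):A a1@(0,1):B a2@(5,3):B a3@(0,4):B a4@(0,3):B a5@(2,0):A a6@(0,2):A
t=3: a0@(2,2):A a1@(0,0):B a2@(5,3):B a3@(0,4):B a4@(0,3):B a5@(2,0):A a6@(1,0):A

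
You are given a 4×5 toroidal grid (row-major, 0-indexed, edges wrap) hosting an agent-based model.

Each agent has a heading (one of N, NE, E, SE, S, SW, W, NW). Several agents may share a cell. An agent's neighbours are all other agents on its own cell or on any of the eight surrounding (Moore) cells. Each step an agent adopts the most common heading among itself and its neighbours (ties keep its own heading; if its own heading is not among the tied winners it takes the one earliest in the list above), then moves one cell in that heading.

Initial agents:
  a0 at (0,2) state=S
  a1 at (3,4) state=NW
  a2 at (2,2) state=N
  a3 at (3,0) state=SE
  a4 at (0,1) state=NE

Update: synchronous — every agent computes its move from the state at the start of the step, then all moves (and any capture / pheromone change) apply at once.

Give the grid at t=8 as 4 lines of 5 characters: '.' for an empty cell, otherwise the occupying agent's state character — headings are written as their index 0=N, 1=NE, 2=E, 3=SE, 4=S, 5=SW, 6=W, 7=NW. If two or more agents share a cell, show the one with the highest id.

..4.1
.....
..0..
.7.3.

t=1: a0@(1,2):S a1@(2,3):NW a2@(1,2):N a3@(0,1):SE a4@(3,2):NE
t=2: a0@(2,2):S a1@(1,2):NW a2@(0,2):N a3@(1,2):SE a4@(2,3):NE
t=3: a0@(3,2):S a1@(0,1):NW a2@(3,2):N a3@(2,3):SE a4@(1,4):NE
t=4: a0@(0,2):S a1@(3,0):NW a2@(2,2):N a3@(3,4):SE a4@(0,0):NE
t=5: a0@(1,2):S a1@(2,4):NW a2@(1,2):N a3@(0,0):SE a4@(3,1):NE
t=6: a0@(2,2):S a1@(1,3):NW a2@(0,2):N a3@(1,1):SE a4@(2,2):NE
t=7: a0@(3,2):S a1@(0,2):NW a2@(3,2):N a3@(2,2):SE a4@(1,3):NE
t=8: a0@(0,2):S a1@(3,1):NW a2@(2,2):N a3@(3,3):SE a4@(0,4):NE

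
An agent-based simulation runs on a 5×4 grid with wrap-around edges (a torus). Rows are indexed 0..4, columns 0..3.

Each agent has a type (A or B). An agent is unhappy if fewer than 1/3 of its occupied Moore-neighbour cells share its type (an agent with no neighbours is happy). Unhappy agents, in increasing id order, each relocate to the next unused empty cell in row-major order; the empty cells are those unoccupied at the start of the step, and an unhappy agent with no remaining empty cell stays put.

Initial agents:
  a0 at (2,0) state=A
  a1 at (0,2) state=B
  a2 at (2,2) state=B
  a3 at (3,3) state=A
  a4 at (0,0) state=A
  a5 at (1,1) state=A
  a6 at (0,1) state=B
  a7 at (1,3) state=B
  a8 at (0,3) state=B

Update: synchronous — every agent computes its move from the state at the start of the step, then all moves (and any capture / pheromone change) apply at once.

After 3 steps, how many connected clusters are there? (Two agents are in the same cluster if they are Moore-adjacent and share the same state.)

t=1: a0@(2,0):A a1@(0,2):B a2@(2,2):B a3@(3,3):A a4@(1,0):A a5@(1,1):A a6@(0,1):B a7@(1,3):B a8@(0,3):B
t=2: (unchanged — steady state)

2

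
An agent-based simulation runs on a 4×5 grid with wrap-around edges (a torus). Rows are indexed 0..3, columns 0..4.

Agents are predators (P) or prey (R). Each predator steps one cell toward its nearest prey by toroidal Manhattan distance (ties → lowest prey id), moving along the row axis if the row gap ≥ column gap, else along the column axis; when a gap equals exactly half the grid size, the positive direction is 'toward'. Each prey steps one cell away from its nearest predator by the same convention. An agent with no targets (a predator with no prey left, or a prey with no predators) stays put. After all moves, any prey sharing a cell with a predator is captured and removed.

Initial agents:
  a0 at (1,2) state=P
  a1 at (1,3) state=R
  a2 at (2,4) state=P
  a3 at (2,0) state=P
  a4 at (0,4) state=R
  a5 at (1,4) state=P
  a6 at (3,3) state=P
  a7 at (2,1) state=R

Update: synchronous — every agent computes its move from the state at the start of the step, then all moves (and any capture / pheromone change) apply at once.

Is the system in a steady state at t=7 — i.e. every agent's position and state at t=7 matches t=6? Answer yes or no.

yes

t=1: a0@(1,3):P a2@(1,4):P a3@(2,1):P a4@(3,4):R a5@(1,3):P a6@(0,3):P a7@(2,2):R
t=2: a0@(2,3):P a2@(2,4):P a3@(2,2):P a5@(2,3):P a6@(3,3):P
t=3: (unchanged — steady state)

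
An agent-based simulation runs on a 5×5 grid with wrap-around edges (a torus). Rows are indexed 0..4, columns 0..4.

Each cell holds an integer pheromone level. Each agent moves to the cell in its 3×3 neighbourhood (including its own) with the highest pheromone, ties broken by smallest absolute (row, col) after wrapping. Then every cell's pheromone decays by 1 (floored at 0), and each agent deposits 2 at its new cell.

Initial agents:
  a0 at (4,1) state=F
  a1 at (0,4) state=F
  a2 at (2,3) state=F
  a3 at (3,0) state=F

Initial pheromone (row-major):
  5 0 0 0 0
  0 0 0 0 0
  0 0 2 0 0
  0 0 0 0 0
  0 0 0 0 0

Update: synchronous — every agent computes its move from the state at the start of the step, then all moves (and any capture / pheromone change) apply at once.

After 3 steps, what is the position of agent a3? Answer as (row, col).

(2, 0)

t=1: a0@(0,0) a1@(0,0) a2@(2,2) a3@(2,0) | pheromone: 8 0 0 0 0 / 0 0 0 0 0 / 2 0 3 0 0 / 0 0 0 0 0 / 0 0 0 0 0
t=2: a0@(0,0) a1@(0,0) a2@(2,2) a3@(2,0) | pheromone: 11 0 0 0 0 / 0 0 0 0 0 / 3 0 4 0 0 / 0 0 0 0 0 / 0 0 0 0 0
t=3: a0@(0,0) a1@(0,0) a2@(2,2) a3@(2,0) | pheromone: 14 0 0 0 0 / 0 0 0 0 0 / 4 0 5 0 0 / 0 0 0 0 0 / 0 0 0 0 0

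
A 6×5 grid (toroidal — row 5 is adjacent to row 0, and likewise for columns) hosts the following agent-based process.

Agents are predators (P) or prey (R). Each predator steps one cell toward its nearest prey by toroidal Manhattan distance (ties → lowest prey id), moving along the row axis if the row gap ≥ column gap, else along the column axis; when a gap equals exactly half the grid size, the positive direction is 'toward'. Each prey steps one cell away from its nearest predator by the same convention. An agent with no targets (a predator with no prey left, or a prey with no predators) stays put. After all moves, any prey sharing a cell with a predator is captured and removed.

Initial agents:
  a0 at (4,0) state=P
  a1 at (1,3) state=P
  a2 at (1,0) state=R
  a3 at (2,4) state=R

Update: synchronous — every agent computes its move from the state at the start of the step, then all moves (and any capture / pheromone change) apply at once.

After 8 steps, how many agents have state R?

2

t=1: a0@(5,0):P a1@(1,4):P a2@(1,1):R a3@(3,4):R
t=2: a0@(0,0):P a1@(1,0):P a2@(1,2):R a3@(4,4):R
t=3: a0@(0,1):P a1@(1,1):P a2@(1,3):R a3@(3,4):R
t=4: a0@(0,2):P a1@(1,2):P a2@(1,4):R a3@(4,4):R
t=5: a0@(0,3):P a1@(1,3):P a2@(1,0):R a3@(3,4):R
t=6: a0@(0,4):P a1@(1,4):P a2@(1,1):R a3@(4,4):R
t=7: a0@(5,4):P a1@(1,0):P a2@(1,2):R a3@(3,4):R
t=8: a0@(4,4):P a1@(1,1):P a2@(1,3):R a3@(2,4):R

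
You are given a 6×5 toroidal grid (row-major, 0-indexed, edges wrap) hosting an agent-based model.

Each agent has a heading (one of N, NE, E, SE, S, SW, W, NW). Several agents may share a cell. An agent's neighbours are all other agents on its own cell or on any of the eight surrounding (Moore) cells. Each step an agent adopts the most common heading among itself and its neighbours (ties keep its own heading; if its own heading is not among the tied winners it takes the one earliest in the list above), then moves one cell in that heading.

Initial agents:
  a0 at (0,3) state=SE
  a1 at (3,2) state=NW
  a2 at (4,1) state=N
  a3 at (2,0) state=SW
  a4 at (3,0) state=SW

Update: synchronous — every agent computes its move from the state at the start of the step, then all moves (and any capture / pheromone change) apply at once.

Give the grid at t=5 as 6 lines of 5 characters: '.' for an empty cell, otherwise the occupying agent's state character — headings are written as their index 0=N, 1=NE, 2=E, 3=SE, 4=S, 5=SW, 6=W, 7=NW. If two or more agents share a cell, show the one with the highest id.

t=1: a0@(1,4):SE a1@(2,1):NW a2@(3,1):N a3@(3,4):SW a4@(4,4):SW
t=2: a0@(2,0):SE a1@(1,0):NW a2@(2,1):N a3@(4,3):SW a4@(5,3):SW
t=3: a0@(3,1):SE a1@(0,4):NW a2@(1,1):N a3@(5,2):SW a4@(0,2):SW
t=4: a0@(4,2):SE a1@(5,3):NW a2@(0,1):N a3@(0,1):SW a4@(1,1):SW
t=5: a0@(5,3):SE a1@(4,2):NW a2@(1,0):SW a3@(1,0):SW a4@(2,0):SW

.....
5....
5....
.....
..7..
...3.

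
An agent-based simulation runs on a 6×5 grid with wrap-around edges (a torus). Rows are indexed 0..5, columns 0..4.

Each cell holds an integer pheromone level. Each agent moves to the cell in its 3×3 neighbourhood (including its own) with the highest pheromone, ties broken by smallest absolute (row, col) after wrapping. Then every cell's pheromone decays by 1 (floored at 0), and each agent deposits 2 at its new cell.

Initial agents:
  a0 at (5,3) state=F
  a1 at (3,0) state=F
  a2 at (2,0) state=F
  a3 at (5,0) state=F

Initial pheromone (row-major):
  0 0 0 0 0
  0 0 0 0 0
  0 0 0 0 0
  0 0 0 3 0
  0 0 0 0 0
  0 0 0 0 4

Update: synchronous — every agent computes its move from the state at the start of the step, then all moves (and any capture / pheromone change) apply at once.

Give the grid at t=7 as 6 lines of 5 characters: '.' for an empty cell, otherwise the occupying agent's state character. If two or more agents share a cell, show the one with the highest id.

t=1: a0@(5,4) a1@(2,0) a2@(1,0) a3@(5,4) | pheromone: 0 0 0 0 0 / 2 0 0 0 0 / 2 0 0 0 0 / 0 0 0 2 0 / 0 0 0 0 0 / 0 0 0 0 7
t=2: a0@(5,4) a1@(1,0) a2@(1,0) a3@(5,4) | pheromone: 0 0 0 0 0 / 5 0 0 0 0 / 1 0 0 0 0 / 0 0 0 1 0 / 0 0 0 0 0 / 0 0 0 0 10
t=3: a0@(5,4) a1@(1,0) a2@(1,0) a3@(5,4) | pheromone: 0 0 0 0 0 / 8 0 0 0 0 / 0 0 0 0 0 / 0 0 0 0 0 / 0 0 0 0 0 / 0 0 0 0 13
t=4: a0@(5,4) a1@(1,0) a2@(1,0) a3@(5,4) | pheromone: 0 0 0 0 0 / 11 0 0 0 0 / 0 0 0 0 0 / 0 0 0 0 0 / 0 0 0 0 0 / 0 0 0 0 16
t=5: a0@(5,4) a1@(1,0) a2@(1,0) a3@(5,4) | pheromone: 0 0 0 0 0 / 14 0 0 0 0 / 0 0 0 0 0 / 0 0 0 0 0 / 0 0 0 0 0 / 0 0 0 0 19
t=6: a0@(5,4) a1@(1,0) a2@(1,0) a3@(5,4) | pheromone: 0 0 0 0 0 / 17 0 0 0 0 / 0 0 0 0 0 / 0 0 0 0 0 / 0 0 0 0 0 / 0 0 0 0 22
t=7: a0@(5,4) a1@(1,0) a2@(1,0) a3@(5,4) | pheromone: 0 0 0 0 0 / 20 0 0 0 0 / 0 0 0 0 0 / 0 0 0 0 0 / 0 0 0 0 0 / 0 0 0 0 25

.....
F....
.....
.....
.....
....F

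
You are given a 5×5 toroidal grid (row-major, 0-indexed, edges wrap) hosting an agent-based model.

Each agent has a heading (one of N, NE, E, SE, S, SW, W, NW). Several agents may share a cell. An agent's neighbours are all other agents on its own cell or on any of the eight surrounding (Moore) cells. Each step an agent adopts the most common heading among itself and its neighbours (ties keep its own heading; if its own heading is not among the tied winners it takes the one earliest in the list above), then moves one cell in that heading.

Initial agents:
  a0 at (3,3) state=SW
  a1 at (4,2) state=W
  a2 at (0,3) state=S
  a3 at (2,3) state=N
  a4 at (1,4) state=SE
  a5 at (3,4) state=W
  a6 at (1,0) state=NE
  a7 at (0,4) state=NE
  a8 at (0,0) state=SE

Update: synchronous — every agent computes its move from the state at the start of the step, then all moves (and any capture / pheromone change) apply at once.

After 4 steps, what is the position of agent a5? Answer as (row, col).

(3, 0)

t=1: a0@(3,2):W a1@(4,1):W a2@(1,3):S a3@(1,3):N a4@(2,0):SE a5@(3,3):W a6@(0,1):NE a7@(4,0):NE a8@(1,1):SE
t=2: a0@(3,1):W a1@(4,0):W a2@(2,3):S a3@(0,3):N a4@(3,1):SE a5@(3,2):W a6@(4,2):NE a7@(3,1):NE a8@(2,2):SE
t=3: a0@(3,0):W a1@(4,4):W a2@(3,3):S a3@(4,3):N a4@(3,0):W a5@(3,1):W a6@(3,3):NE a7@(3,0):W a8@(3,3):SE
t=4: a0@(3,4):W a1@(4,3):W a2@(4,3):S a3@(3,3):N a4@(3,4):W a5@(3,0):W a6@(2,4):NE a7@(3,4):W a8@(4,4):SE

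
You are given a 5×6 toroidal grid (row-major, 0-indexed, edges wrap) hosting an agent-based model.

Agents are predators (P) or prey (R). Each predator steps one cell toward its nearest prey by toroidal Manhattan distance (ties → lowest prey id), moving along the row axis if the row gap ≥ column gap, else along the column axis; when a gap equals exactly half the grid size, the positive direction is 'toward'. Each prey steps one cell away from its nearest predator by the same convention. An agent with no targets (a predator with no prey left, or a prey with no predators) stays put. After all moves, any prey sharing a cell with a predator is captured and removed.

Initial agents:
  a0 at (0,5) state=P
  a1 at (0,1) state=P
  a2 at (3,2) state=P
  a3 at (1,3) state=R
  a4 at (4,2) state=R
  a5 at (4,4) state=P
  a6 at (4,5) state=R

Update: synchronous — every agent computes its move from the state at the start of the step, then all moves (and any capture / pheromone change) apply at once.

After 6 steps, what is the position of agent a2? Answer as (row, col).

t=1: a0@(4,5):P a1@(4,1):P a2@(4,2):P a3@(1,2):R a4@(0,2):R a5@(4,5):P a6@(3,5):R
t=2: a0@(3,5):P a1@(0,1):P a2@(0,2):P a3@(2,2):R a4@(1,2):R a5@(3,5):P a6@(2,5):R
t=3: a0@(2,5):P a1@(1,1):P a2@(1,2):P a3@(3,2):R a4@(2,2):R a5@(2,5):P a6@(1,5):R
t=4: a0@(1,5):P a1@(2,1):P a2@(2,2):P a3@(4,2):R a4@(3,2):R a5@(1,5):P a6@(0,5):R
t=5: a0@(0,5):P a1@(3,1):P a2@(3,2):P a3@(0,2):R a4@(4,2):R a5@(0,5):P a6@(4,5):R
t=6: a0@(4,5):P a1@(4,1):P a2@(4,2):P a3@(1,2):R a4@(0,2):R a5@(4,5):P a6@(3,5):R

(4, 2)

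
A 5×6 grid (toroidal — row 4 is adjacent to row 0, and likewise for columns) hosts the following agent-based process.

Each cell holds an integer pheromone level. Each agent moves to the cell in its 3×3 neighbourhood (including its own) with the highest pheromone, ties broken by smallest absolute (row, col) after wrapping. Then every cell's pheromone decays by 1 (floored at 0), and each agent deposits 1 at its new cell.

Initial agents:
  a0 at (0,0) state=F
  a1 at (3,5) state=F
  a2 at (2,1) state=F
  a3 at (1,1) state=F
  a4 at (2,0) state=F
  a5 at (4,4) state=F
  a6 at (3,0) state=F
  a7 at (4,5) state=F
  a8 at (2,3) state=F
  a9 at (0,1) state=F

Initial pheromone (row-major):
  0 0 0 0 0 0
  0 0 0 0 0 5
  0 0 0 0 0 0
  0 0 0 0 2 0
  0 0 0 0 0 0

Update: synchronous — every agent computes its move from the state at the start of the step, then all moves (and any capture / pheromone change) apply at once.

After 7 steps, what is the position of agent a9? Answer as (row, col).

(1, 5)

t=1: a0@(1,5) a1@(3,4) a2@(1,0) a3@(0,0) a4@(1,5) a5@(3,4) a6@(2,0) a7@(3,4) a8@(3,4) a9@(0,0) | pheromone: 2 0 0 0 0 0 / 1 0 0 0 0 6 / 1 0 0 0 0 0 / 0 0 0 0 5 0 / 0 0 0 0 0 0
t=2: a0@(1,5) a1@(3,4) a2@(1,5) a3@(1,5) a4@(1,5) a5@(3,4) a6@(1,5) a7@(3,4) a8@(3,4) a9@(1,5) | pheromone: 1 0 0 0 0 0 / 0 0 0 0 0 11 / 0 0 0 0 0 0 / 0 0 0 0 8 0 / 0 0 0 0 0 0
t=3: a0@(1,5) a1@(3,4) a2@(1,5) a3@(1,5) a4@(1,5) a5@(3,4) a6@(1,5) a7@(3,4) a8@(3,4) a9@(1,5) | pheromone: 0 0 0 0 0 0 / 0 0 0 0 0 16 / 0 0 0 0 0 0 / 0 0 0 0 11 0 / 0 0 0 0 0 0
t=4: a0@(1,5) a1@(3,4) a2@(1,5) a3@(1,5) a4@(1,5) a5@(3,4) a6@(1,5) a7@(3,4) a8@(3,4) a9@(1,5) | pheromone: 0 0 0 0 0 0 / 0 0 0 0 0 21 / 0 0 0 0 0 0 / 0 0 0 0 14 0 / 0 0 0 0 0 0
t=5: a0@(1,5) a1@(3,4) a2@(1,5) a3@(1,5) a4@(1,5) a5@(3,4) a6@(1,5) a7@(3,4) a8@(3,4) a9@(1,5) | pheromone: 0 0 0 0 0 0 / 0 0 0 0 0 26 / 0 0 0 0 0 0 / 0 0 0 0 17 0 / 0 0 0 0 0 0
t=6: a0@(1,5) a1@(3,4) a2@(1,5) a3@(1,5) a4@(1,5) a5@(3,4) a6@(1,5) a7@(3,4) a8@(3,4) a9@(1,5) | pheromone: 0 0 0 0 0 0 / 0 0 0 0 0 31 / 0 0 0 0 0 0 / 0 0 0 0 20 0 / 0 0 0 0 0 0
t=7: a0@(1,5) a1@(3,4) a2@(1,5) a3@(1,5) a4@(1,5) a5@(3,4) a6@(1,5) a7@(3,4) a8@(3,4) a9@(1,5) | pheromone: 0 0 0 0 0 0 / 0 0 0 0 0 36 / 0 0 0 0 0 0 / 0 0 0 0 23 0 / 0 0 0 0 0 0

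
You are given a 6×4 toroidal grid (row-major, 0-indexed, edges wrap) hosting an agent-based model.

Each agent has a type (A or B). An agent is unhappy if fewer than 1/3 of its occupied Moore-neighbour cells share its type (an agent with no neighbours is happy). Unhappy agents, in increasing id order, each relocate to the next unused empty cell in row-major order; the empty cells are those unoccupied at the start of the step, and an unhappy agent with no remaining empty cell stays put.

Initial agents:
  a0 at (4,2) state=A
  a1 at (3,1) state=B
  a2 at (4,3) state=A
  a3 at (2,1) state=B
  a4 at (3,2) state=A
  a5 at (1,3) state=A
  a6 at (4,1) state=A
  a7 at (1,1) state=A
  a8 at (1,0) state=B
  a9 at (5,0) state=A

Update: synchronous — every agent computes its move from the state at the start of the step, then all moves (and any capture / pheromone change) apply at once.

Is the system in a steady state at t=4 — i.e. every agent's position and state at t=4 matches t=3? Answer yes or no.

yes

t=1: a0@(4,2):A a1@(0,0):B a2@(4,3):A a3@(2,1):B a4@(3,2):A a5@(0,1):A a6@(4,1):A a7@(0,2):A a8@(1,0):B a9@(5,0):A
t=2: (unchanged — steady state)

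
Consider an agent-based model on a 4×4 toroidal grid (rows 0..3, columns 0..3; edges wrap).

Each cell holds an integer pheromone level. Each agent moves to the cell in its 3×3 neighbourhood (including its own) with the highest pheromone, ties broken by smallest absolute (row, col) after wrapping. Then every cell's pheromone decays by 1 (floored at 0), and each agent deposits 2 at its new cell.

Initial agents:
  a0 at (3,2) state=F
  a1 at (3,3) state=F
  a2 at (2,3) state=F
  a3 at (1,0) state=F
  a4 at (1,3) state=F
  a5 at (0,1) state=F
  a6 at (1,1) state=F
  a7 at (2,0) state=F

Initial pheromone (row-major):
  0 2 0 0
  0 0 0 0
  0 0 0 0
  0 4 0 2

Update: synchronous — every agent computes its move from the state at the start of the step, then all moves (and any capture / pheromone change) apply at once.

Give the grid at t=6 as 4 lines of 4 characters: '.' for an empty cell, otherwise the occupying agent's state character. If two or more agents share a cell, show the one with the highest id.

....
....
....
.F.F

t=1: a0@(3,1) a1@(3,3) a2@(3,3) a3@(0,1) a4@(0,0) a5@(3,1) a6@(0,1) a7@(3,1) | pheromone: 2 5 0 0 / 0 0 0 0 / 0 0 0 0 / 0 9 0 5
t=2: a0@(3,1) a1@(3,3) a2@(3,3) a3@(3,1) a4@(3,1) a5@(3,1) a6@(3,1) a7@(3,1) | pheromone: 1 4 0 0 / 0 0 0 0 / 0 0 0 0 / 0 20 0 8
t=3: a0@(3,1) a1@(3,3) a2@(3,3) a3@(3,1) a4@(3,1) a5@(3,1) a6@(3,1) a7@(3,1) | pheromone: 0 3 0 0 / 0 0 0 0 / 0 0 0 0 / 0 31 0 11
t=4: a0@(3,1) a1@(3,3) a2@(3,3) a3@(3,1) a4@(3,1) a5@(3,1) a6@(3,1) a7@(3,1) | pheromone: 0 2 0 0 / 0 0 0 0 / 0 0 0 0 / 0 42 0 14
t=5: a0@(3,1) a1@(3,3) a2@(3,3) a3@(3,1) a4@(3,1) a5@(3,1) a6@(3,1) a7@(3,1) | pheromone: 0 1 0 0 / 0 0 0 0 / 0 0 0 0 / 0 53 0 17
t=6: a0@(3,1) a1@(3,3) a2@(3,3) a3@(3,1) a4@(3,1) a5@(3,1) a6@(3,1) a7@(3,1) | pheromone: 0 0 0 0 / 0 0 0 0 / 0 0 0 0 / 0 64 0 20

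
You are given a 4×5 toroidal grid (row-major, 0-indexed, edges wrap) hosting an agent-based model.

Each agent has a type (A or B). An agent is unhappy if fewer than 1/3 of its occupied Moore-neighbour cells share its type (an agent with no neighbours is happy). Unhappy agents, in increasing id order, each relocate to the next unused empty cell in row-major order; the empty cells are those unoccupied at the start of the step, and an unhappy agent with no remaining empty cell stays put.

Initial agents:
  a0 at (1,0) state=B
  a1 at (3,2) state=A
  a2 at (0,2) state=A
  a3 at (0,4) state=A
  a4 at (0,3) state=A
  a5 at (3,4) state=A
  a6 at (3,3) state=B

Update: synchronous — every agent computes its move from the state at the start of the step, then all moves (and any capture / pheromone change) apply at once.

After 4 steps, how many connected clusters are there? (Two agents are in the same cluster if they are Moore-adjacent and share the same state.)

t=1: a0@(0,0):B a1@(3,2):A a2@(0,2):A a3@(0,4):A a4@(0,3):A a5@(3,4):A a6@(0,1):B
t=2: (unchanged — steady state)

2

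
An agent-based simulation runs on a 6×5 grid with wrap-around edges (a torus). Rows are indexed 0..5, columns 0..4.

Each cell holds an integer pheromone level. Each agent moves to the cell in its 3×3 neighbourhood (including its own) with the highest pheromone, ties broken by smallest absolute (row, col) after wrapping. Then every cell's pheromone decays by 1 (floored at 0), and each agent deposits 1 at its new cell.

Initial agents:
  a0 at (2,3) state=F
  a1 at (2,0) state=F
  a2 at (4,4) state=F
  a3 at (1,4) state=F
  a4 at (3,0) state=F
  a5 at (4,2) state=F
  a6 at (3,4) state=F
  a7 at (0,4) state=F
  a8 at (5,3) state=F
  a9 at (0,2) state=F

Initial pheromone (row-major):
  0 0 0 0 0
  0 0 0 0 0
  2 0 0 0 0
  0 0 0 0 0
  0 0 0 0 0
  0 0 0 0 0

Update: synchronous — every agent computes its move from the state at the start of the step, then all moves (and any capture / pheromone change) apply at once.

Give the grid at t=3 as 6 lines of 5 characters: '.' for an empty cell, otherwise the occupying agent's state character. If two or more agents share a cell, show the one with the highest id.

t=1: a0@(1,2) a1@(2,0) a2@(3,0) a3@(2,0) a4@(2,0) a5@(3,1) a6@(2,0) a7@(0,0) a8@(0,2) a9@(0,1) | pheromone: 1 1 1 0 0 / 0 0 1 0 0 / 5 0 0 0 0 / 1 1 0 0 0 / 0 0 0 0 0 / 0 0 0 0 0
t=2: a0@(0,1) a1@(2,0) a2@(2,0) a3@(2,0) a4@(2,0) a5@(2,0) a6@(2,0) a7@(0,0) a8@(0,1) a9@(0,0) | pheromone: 2 2 0 0 0 / 0 0 0 0 0 / 10 0 0 0 0 / 0 0 0 0 0 / 0 0 0 0 0 / 0 0 0 0 0
t=3: a0@(0,0) a1@(2,0) a2@(2,0) a3@(2,0) a4@(2,0) a5@(2,0) a6@(2,0) a7@(0,0) a8@(0,0) a9@(0,0) | pheromone: 5 1 0 0 0 / 0 0 0 0 0 / 15 0 0 0 0 / 0 0 0 0 0 / 0 0 0 0 0 / 0 0 0 0 0

F....
.....
F....
.....
.....
.....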